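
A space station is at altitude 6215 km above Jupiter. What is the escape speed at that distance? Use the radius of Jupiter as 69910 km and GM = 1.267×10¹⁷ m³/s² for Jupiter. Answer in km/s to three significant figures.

v_esc ≈ 57.7 km/s

r = 69910 + 6215 = 76125 km = 7.6125×10⁷ m.
Escape speed v_esc = √(2μ/r) = √(2 × 1.267×10¹⁷ / 7.612×10⁷) = √(3.329×10⁹) = 57700 m/s.
= 57.70 km/s.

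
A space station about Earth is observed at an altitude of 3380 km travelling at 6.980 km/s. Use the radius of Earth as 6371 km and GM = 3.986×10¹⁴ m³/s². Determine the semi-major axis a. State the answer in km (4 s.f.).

a ≈ 12070 km

r = 6371 + 3380 = 9751.0 km = 9.751×10⁶ m.
Vis-viva rearranged: 1/a = 2/r − v²/μ = 2.051×10⁻⁷ − 1.222×10⁻⁷ = 8.288×10⁻⁸ m⁻¹.
a = 1.207×10⁷ m = 12066 km.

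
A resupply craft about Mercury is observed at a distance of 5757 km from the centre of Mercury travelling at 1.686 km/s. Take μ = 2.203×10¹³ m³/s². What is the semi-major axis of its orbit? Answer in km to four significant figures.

r = 5.757×10⁶ m.
Specific orbital energy ε = v²/2 − μ/r = (1686)²/2 − 2.203×10¹³/5.757×10⁶ = -2.405×10⁶ J/kg.
Since ε = −μ/(2a), a = −μ/(2ε) = 4.579×10⁶ m = 4579.4 km.

a ≈ 4579 km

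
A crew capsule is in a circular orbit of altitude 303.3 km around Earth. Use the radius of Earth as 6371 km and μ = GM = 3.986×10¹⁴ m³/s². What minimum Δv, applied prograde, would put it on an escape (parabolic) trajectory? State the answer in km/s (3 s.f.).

r = 6371 + 303.3 = 6674.3 km = 6.6743×10⁶ m.
Circular speed v_c = √(μ/r) = 7728 m/s.
Escape speed v_esc = √(2μ/r) = √2 × v_c = 10930 m/s.
Δv = v_esc − v_c = 3201 m/s = 3.201 km/s.

Δv ≈ 3.20 km/s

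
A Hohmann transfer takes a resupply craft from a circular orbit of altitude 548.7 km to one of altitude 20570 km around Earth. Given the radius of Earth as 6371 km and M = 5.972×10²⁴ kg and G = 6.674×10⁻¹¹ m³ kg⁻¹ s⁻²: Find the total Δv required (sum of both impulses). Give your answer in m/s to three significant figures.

Δv_total ≈ 3370 m/s

μ = GM = 6.674×10⁻¹¹ × 5.972×10²⁴ = 3.986×10¹⁴ m³/s².
r₁ = 6371 + 548.7 = 6919.7 km = 6.9197×10⁶ m.
r₂ = 6371 + 20570 = 26941 km = 2.6941×10⁷ m.
Transfer ellipse a_t = (r₁ + r₂)/2 = 1.693×10⁷ m.
At r₁: circular v_c1 = √(μ/r₁) = 7589 m/s; transfer-perigee v_p = √[μ(2/r₁ − 1/a_t)] = 9574 m/s.
Δv₁ = v_p − v_c1 = 1984 m/s.
At r₂: circular v_c2 = √(μ/r₂) = 3846 m/s; transfer-apogee v_a = √[μ(2/r₂ − 1/a_t)] = 2459 m/s.
Δv₂ = v_c2 − v_a = 1387 m/s.
Total Δv = Δv₁ + Δv₂ = 3372 m/s.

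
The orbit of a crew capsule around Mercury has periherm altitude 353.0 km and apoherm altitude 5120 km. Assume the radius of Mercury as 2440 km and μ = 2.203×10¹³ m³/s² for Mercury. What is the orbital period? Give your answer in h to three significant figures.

T ≈ 4.38 h

r_p = 2440 + 353.0 = 2793.0 km = 2.7930×10⁶ m.
r_a = 2440 + 5120 = 7560.0 km = 7.5600×10⁶ m.
Semi-major axis a = (r_p + r_a)/2 = (2793.0 + 7560.0)/2 = 5176.5 km = 5.176×10⁶ m.
By Kepler's third law T = 2π√(a³/μ) = 2π × 2.509×10³ = 1.577×10⁴ s.
= 4.379 h.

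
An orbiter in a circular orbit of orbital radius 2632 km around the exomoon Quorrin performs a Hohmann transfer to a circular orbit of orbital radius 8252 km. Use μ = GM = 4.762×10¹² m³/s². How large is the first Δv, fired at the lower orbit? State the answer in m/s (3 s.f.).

Δv ≈ 311 m/s

r₁ = 2632 km = 2.632×10⁶ m.
r₂ = 8252 km = 8.252×10⁶ m.
Transfer ellipse a_t = (r₁ + r₂)/2 = 5.442×10⁶ m.
At r₁: circular v_c1 = √(μ/r₁) = 1345 m/s; transfer-periapsis v_p = √[μ(2/r₁ − 1/a_t)] = 1656 m/s.
Δv₁ = v_p − v_c1 = 311.3 m/s.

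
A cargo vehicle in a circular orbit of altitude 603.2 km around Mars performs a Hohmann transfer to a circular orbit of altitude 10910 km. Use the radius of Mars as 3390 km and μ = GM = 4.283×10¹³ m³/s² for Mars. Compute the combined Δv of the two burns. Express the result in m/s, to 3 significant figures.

Δv_total ≈ 1410 m/s

r₁ = 3390 + 603.2 = 3993.2 km = 3.9932×10⁶ m.
r₂ = 3390 + 10910 = 14300 km = 1.4300×10⁷ m.
Transfer ellipse a_t = (r₁ + r₂)/2 = 9.147×10⁶ m.
At r₁: circular v_c1 = √(μ/r₁) = 3275 m/s; transfer-periapsis v_p = √[μ(2/r₁ − 1/a_t)] = 4095 m/s.
Δv₁ = v_p − v_c1 = 820.0 m/s.
At r₂: circular v_c2 = √(μ/r₂) = 1731 m/s; transfer-apoapsis v_a = √[μ(2/r₂ − 1/a_t)] = 1144 m/s.
Δv₂ = v_c2 − v_a = 587.1 m/s.
Total Δv = Δv₁ + Δv₂ = 1407 m/s.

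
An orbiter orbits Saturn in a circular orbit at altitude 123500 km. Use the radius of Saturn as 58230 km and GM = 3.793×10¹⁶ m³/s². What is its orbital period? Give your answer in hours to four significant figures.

r = 58230 + 123500 = 181730 km = 1.8173×10⁸ m.
Kepler's third law: T = 2π√(r³/μ) = 2π√((1.817×10⁸)³ / 3.793×10¹⁶).
r³/μ = 1.582×10⁸ s², so T = 2π × 1.258×10⁴ = 7.904×10⁴ s.
Converting: 7.904×10⁴ s ÷ 3600 = 21.95 hours.

T ≈ 21.95 hours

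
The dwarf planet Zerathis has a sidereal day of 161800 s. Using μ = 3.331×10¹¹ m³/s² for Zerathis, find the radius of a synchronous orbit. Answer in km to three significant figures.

A synchronous orbit has period T, so by Kepler's third law a = (μT²/4π²)^(1/3).
μT²/4π² = 3.331×10¹¹ × (1.618×10⁵)² / 39.48 = 2.209×10²⁰ m³.
a = 6.045×10⁶ m = 6044.9 km.

r_sync ≈ 6040 km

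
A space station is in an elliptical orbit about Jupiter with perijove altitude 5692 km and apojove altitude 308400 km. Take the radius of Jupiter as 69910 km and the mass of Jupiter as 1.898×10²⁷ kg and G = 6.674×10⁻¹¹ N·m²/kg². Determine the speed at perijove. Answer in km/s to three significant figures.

μ = GM = 6.674×10⁻¹¹ × 1.898×10²⁷ = 1.267×10¹⁷ m³/s².
r_p = 69910 + 5692 = 75602 km = 7.5602×10⁷ m.
r_a = 69910 + 308400 = 378310 km = 3.7831×10⁸ m.
Semi-major axis a = (r_p + r_a)/2 = 2.2696×10⁵ km = 2.270×10⁸ m.
Vis-viva: v² = μ(2/r − 1/a) = 1.267×10¹⁷ × (2.645×10⁻⁸ − 4.406×10⁻⁹) = 2.793×10⁹ m²/s².
v = 52850 m/s = 52.85 km/s.

v ≈ 52.8 km/s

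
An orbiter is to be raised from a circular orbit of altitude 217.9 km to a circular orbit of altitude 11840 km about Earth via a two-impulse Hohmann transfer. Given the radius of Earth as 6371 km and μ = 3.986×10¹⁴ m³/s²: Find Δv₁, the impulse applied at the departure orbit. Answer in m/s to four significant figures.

Δv ≈ 1648 m/s

r₁ = 6371 + 217.9 = 6588.9 km = 6.5889×10⁶ m.
r₂ = 6371 + 11840 = 18211 km = 1.8211×10⁷ m.
Transfer ellipse a_t = (r₁ + r₂)/2 = 1.240×10⁷ m.
At r₁: circular v_c1 = √(μ/r₁) = 7778 m/s; transfer-perigee v_p = √[μ(2/r₁ − 1/a_t)] = 9426 m/s.
Δv₁ = v_p − v_c1 = 1648 m/s.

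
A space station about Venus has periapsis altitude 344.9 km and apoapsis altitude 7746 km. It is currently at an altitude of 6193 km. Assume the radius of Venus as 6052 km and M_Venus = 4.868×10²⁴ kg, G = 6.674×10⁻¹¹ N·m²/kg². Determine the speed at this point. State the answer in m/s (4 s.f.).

v ≈ 4571 m/s

μ = GM = 6.674×10⁻¹¹ × 4.868×10²⁴ = 3.249×10¹⁴ m³/s².
r_p = 6052 + 344.9 = 6396.9 km = 6.3969×10⁶ m.
r_a = 6052 + 7746 = 13798 km = 1.3798×10⁷ m.
r = 6052 + 6193 = 12245 km = 1.224×10⁷ m.
Semi-major axis a = (r_p + r_a)/2 = 10097 km = 1.010×10⁷ m.
Vis-viva: v² = μ(2/r − 1/a) = 3.249×10¹⁴ × (1.633×10⁻⁷ − 9.903×10⁻⁸) = 2.089×10⁷ m²/s².
v = 4571 m/s.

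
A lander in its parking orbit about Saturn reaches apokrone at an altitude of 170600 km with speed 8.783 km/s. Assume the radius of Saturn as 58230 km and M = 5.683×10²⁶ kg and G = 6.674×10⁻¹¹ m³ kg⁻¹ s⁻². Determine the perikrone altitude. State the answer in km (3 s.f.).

μ = GM = 6.674×10⁻¹¹ × 5.683×10²⁶ = 3.793×10¹⁶ m³/s².
r_a = 58230 + 170600 = 2.2883×10⁵ km = 2.288×10⁸ m.
Specific energy ε = v²/2 − μ/r = -1.272×10⁸ J/kg, so a = −μ/(2ε) = 1.491×10⁸ m.
The apsides satisfy r_p + r_a = 2a, so the perikrone radius is 2a − r_a = 6.940×10⁷ m = 69399 km.
Perikrone altitude = 69399 − 58230 = 11169 km.

perikrone altitude ≈ 11200 km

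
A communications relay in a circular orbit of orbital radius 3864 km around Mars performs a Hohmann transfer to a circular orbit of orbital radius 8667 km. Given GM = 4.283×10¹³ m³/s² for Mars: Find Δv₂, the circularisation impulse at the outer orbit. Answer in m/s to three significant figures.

r₁ = 3864 km = 3.864×10⁶ m.
r₂ = 8667 km = 8.667×10⁶ m.
Transfer ellipse a_t = (r₁ + r₂)/2 = 6.266×10⁶ m.
At r₁: circular v_c1 = √(μ/r₁) = 3329 m/s; transfer-periapsis v_p = √[μ(2/r₁ − 1/a_t)] = 3916 m/s.
At r₂: circular v_c2 = √(μ/r₂) = 2223 m/s; transfer-apoapsis v_a = √[μ(2/r₂ − 1/a_t)] = 1746 m/s.
Δv₂ = v_c2 − v_a = 477.3 m/s.

Δv ≈ 477 m/s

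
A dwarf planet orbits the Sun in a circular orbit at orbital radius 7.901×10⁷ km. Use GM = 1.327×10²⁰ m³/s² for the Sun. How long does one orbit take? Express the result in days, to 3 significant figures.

r = 7.901×10⁷ km = 7.901×10¹⁰ m.
Kepler's third law: T = 2π√(r³/μ) = 2π√((7.901×10¹⁰)³ / 1.327×10²⁰).
r³/μ = 3.717×10¹² s², so T = 2π × 1.928×10⁶ = 1.211×10⁷ s.
Converting: 1.211×10⁷ s ÷ 86400 = 140.2 days.

T ≈ 140 days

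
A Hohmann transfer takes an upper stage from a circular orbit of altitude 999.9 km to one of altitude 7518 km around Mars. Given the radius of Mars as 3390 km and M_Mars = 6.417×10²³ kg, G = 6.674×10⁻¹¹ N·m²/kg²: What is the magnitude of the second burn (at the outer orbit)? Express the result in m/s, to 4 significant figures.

Δv ≈ 480.4 m/s

μ = GM = 6.674×10⁻¹¹ × 6.417×10²³ = 4.283×10¹³ m³/s².
r₁ = 3390 + 999.9 = 4389.9 km = 4.3899×10⁶ m.
r₂ = 3390 + 7518 = 10908 km = 1.0908×10⁷ m.
Transfer ellipse a_t = (r₁ + r₂)/2 = 7.649×10⁶ m.
At r₁: circular v_c1 = √(μ/r₁) = 3123 m/s; transfer-periapsis v_p = √[μ(2/r₁ − 1/a_t)] = 3730 m/s.
At r₂: circular v_c2 = √(μ/r₂) = 1981 m/s; transfer-apoapsis v_a = √[μ(2/r₂ − 1/a_t)] = 1501 m/s.
Δv₂ = v_c2 − v_a = 480.4 m/s.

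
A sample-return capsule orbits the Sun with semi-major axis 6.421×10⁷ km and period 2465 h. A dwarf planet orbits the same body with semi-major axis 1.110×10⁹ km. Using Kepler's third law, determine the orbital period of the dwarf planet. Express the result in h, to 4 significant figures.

T₂ ≈ 1.772×10⁵ h

Kepler's third law: T² ∝ a³, so T₂ = T₁ (a₂/a₁)^(3/2).
a₂/a₁ = 17.29, (a₂/a₁)^(3/2) = 71.88.
T₂ = 2465 × 71.88 = 1.772×10⁵ h.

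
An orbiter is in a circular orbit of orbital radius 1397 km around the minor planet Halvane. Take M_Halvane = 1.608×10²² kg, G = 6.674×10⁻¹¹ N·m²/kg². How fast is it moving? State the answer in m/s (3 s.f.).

μ = GM = 6.674×10⁻¹¹ × 1.608×10²² = 1.073×10¹² m³/s².
r = 1397 km = 1.397×10⁶ m.
For a circular orbit v = √(μ/r) = √(1.073×10¹² / 1.397×10⁶) = √(7.682×10⁵) = 876.5 m/s.

v ≈ 876 m/s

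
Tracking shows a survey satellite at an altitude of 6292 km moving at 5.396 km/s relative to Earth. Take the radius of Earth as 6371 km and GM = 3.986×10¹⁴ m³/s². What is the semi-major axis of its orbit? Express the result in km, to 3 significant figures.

a ≈ 11800 km

r = 6371 + 6292 = 12663 km = 1.266×10⁷ m.
Specific orbital energy ε = v²/2 − μ/r = (5396)²/2 − 3.986×10¹⁴/1.266×10⁷ = -1.692×10⁷ J/kg.
Since ε = −μ/(2a), a = −μ/(2ε) = 1.178×10⁷ m = 11780 km.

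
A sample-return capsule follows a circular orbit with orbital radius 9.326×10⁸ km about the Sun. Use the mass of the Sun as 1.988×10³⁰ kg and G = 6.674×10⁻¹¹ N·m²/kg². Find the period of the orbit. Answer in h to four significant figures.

T ≈ 136500 h

μ = GM = 6.674×10⁻¹¹ × 1.988×10³⁰ = 1.327×10²⁰ m³/s².
r = 9.326×10⁸ km = 9.326×10¹¹ m.
Kepler's third law: T = 2π√(r³/μ) = 2π√((9.326×10¹¹)³ / 1.327×10²⁰).
r³/μ = 6.113×10¹⁵ s², so T = 2π × 7.819×10⁷ = 4.913×10⁸ s.
Converting: 4.913×10⁸ s ÷ 3600 = 1.365×10⁵ h.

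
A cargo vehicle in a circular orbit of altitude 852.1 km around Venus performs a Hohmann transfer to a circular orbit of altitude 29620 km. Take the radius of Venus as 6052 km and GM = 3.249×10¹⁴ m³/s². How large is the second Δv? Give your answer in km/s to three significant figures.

Δv ≈ 1.30 km/s

r₁ = 6052 + 852.1 = 6904.1 km = 6.9041×10⁶ m.
r₂ = 6052 + 29620 = 35672 km = 3.5672×10⁷ m.
Transfer ellipse a_t = (r₁ + r₂)/2 = 2.129×10⁷ m.
At r₁: circular v_c1 = √(μ/r₁) = 6860 m/s; transfer-periapsis v_p = √[μ(2/r₁ − 1/a_t)] = 8880 m/s.
At r₂: circular v_c2 = √(μ/r₂) = 3018 m/s; transfer-apoapsis v_a = √[μ(2/r₂ − 1/a_t)] = 1719 m/s.
Δv₂ = v_c2 − v_a = 1299 m/s.
= 1.299 km/s.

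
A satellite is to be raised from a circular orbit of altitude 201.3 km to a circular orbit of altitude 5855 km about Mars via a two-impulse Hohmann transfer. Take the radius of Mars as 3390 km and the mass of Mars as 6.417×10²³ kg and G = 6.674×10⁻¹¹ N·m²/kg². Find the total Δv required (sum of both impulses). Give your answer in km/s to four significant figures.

Δv_total ≈ 1.234 km/s

μ = GM = 6.674×10⁻¹¹ × 6.417×10²³ = 4.283×10¹³ m³/s².
r₁ = 3390 + 201.3 = 3591.3 km = 3.5913×10⁶ m.
r₂ = 3390 + 5855 = 9245.0 km = 9.2450×10⁶ m.
Transfer ellipse a_t = (r₁ + r₂)/2 = 6.418×10⁶ m.
At r₁: circular v_c1 = √(μ/r₁) = 3453 m/s; transfer-periapsis v_p = √[μ(2/r₁ − 1/a_t)] = 4145 m/s.
Δv₁ = v_p − v_c1 = 691.3 m/s.
At r₂: circular v_c2 = √(μ/r₂) = 2152 m/s; transfer-apoapsis v_a = √[μ(2/r₂ − 1/a_t)] = 1610 m/s.
Δv₂ = v_c2 − v_a = 542.3 m/s.
Total Δv = Δv₁ + Δv₂ = 1234 m/s = 1.234 km/s.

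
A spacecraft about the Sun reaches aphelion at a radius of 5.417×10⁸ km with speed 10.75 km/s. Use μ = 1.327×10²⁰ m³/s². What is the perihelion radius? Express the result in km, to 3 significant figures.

perihelion radius ≈ 1.67×10⁸ km

r_a = 5.417×10¹¹ m.
Specific energy ε = v²/2 − μ/r = -1.872×10⁸ J/kg, so a = −μ/(2ε) = 3.545×10¹¹ m.
The apsides satisfy r_p + r_a = 2a, so the perihelion radius is 2a − r_a = 1.672×10¹¹ m = 1.6721×10⁸ km.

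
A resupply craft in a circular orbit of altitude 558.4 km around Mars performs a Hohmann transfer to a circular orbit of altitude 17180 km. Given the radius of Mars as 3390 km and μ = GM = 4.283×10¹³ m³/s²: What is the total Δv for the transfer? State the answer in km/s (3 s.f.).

r₁ = 3390 + 558.4 = 3948.4 km = 3.9484×10⁶ m.
r₂ = 3390 + 17180 = 20570 km = 2.0570×10⁷ m.
Transfer ellipse a_t = (r₁ + r₂)/2 = 1.226×10⁷ m.
At r₁: circular v_c1 = √(μ/r₁) = 3294 m/s; transfer-periapsis v_p = √[μ(2/r₁ − 1/a_t)] = 4266 m/s.
Δv₁ = v_p − v_c1 = 972.7 m/s.
At r₂: circular v_c2 = √(μ/r₂) = 1443 m/s; transfer-apoapsis v_a = √[μ(2/r₂ − 1/a_t)] = 818.9 m/s.
Δv₂ = v_c2 − v_a = 624.1 m/s.
Total Δv = Δv₁ + Δv₂ = 1597 m/s = 1.597 km/s.

Δv_total ≈ 1.60 km/s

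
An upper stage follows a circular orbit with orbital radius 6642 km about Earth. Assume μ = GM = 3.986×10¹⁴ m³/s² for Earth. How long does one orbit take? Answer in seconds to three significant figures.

T ≈ 5390 seconds

r = 6642 km = 6.642×10⁶ m.
Kepler's third law: T = 2π√(r³/μ) = 2π√((6.642×10⁶)³ / 3.986×10¹⁴).
r³/μ = 7.351×10⁵ s², so T = 2π × 8.574×10² = 5.387×10³ s.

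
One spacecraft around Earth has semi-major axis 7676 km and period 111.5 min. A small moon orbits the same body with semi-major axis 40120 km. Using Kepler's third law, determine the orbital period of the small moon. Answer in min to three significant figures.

Kepler's third law: T² ∝ a³, so T₂ = T₁ (a₂/a₁)^(3/2).
a₂/a₁ = 5.227, (a₂/a₁)^(3/2) = 11.95.
T₂ = 111.5 × 11.95 = 1332 min.

T₂ ≈ 1330 min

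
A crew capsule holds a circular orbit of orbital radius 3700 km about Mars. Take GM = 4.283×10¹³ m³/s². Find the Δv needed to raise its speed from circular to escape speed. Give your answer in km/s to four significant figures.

r = 3700 km = 3.700×10⁶ m.
Circular speed v_c = √(μ/r) = 3402 m/s.
Escape speed v_esc = √(2μ/r) = √2 × v_c = 4812 m/s.
Δv = v_esc − v_c = 1409 m/s = 1.409 km/s.

Δv ≈ 1.409 km/s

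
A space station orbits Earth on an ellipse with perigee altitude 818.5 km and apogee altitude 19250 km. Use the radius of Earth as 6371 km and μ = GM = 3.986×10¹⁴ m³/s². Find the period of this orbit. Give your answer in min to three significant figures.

T ≈ 349 min

r_p = 6371 + 818.5 = 7189.5 km = 7.1895×10⁶ m.
r_a = 6371 + 19250 = 25621 km = 2.5621×10⁷ m.
Semi-major axis a = (r_p + r_a)/2 = (7189.5 + 25621)/2 = 16405 km = 1.641×10⁷ m.
By Kepler's third law T = 2π√(a³/μ) = 2π × 3.328×10³ = 2.091×10⁴ s.
= 348.5 min.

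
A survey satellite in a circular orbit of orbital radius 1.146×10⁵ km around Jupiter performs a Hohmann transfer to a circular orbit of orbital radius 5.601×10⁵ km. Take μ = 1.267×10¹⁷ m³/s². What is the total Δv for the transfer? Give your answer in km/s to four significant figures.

r₁ = 1.146×10⁵ km = 1.146×10⁸ m.
r₂ = 5.601×10⁵ km = 5.601×10⁸ m.
Transfer ellipse a_t = (r₁ + r₂)/2 = 3.374×10⁸ m.
At r₁: circular v_c1 = √(μ/r₁) = 33250 m/s; transfer-perijove v_p = √[μ(2/r₁ − 1/a_t)] = 42840 m/s.
Δv₁ = v_p − v_c1 = 9594 m/s.
At r₂: circular v_c2 = √(μ/r₂) = 15040 m/s; transfer-apojove v_a = √[μ(2/r₂ − 1/a_t)] = 8766 m/s.
Δv₂ = v_c2 − v_a = 6274 m/s.
Total Δv = Δv₁ + Δv₂ = 15870 m/s = 15.87 km/s.

Δv_total ≈ 15.87 km/s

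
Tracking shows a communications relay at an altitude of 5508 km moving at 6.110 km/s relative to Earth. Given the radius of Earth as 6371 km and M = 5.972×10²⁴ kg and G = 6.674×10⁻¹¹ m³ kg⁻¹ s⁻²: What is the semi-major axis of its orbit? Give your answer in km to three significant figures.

μ = GM = 6.674×10⁻¹¹ × 5.972×10²⁴ = 3.986×10¹⁴ m³/s².
r = 6371 + 5508 = 11879 km = 1.188×10⁷ m.
Specific orbital energy ε = v²/2 − μ/r = (6110)²/2 − 3.986×10¹⁴/1.188×10⁷ = -1.489×10⁷ J/kg.
Since ε = −μ/(2a), a = −μ/(2ε) = 1.339×10⁷ m = 13387 km.

a ≈ 13400 km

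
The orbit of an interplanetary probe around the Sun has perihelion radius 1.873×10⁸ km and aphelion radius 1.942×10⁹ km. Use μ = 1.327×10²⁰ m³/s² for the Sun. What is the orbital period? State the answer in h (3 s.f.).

Semi-major axis a = (r_p + r_a)/2 = (1.8730×10⁸ + 1.9420×10⁹)/2 = 1.0646×10⁹ km = 1.065×10¹² m.
By Kepler's third law T = 2π√(a³/μ) = 2π × 9.536×10⁷ = 5.992×10⁸ s.
= 1.664×10⁵ h.

T ≈ 166000 h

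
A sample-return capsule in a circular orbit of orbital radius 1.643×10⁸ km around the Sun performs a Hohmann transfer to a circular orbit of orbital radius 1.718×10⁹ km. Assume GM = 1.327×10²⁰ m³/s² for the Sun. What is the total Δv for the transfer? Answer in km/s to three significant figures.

r₁ = 1.643×10⁸ km = 1.643×10¹¹ m.
r₂ = 1.718×10⁹ km = 1.718×10¹² m.
Transfer ellipse a_t = (r₁ + r₂)/2 = 9.412×10¹¹ m.
At r₁: circular v_c1 = √(μ/r₁) = 28420 m/s; transfer-perihelion v_p = √[μ(2/r₁ − 1/a_t)] = 38400 m/s.
Δv₁ = v_p − v_c1 = 9978 m/s.
At r₂: circular v_c2 = √(μ/r₂) = 8789 m/s; transfer-aphelion v_a = √[μ(2/r₂ − 1/a_t)] = 3672 m/s.
Δv₂ = v_c2 − v_a = 5117 m/s.
Total Δv = Δv₁ + Δv₂ = 15090 m/s = 15.09 km/s.

Δv_total ≈ 15.1 km/s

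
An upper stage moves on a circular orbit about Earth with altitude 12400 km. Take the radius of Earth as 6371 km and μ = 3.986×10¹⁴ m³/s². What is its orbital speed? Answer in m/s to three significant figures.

v ≈ 4610 m/s

r = 6371 + 12400 = 18771 km = 1.8771×10⁷ m.
For a circular orbit v = √(μ/r) = √(3.986×10¹⁴ / 1.877×10⁷) = √(2.123×10⁷) = 4608 m/s.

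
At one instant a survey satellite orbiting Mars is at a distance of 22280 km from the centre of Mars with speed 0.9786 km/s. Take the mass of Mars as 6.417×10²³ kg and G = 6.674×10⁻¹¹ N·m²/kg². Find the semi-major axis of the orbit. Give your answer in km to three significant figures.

a ≈ 14800 km

μ = GM = 6.674×10⁻¹¹ × 6.417×10²³ = 4.283×10¹³ m³/s².
r = 2.228×10⁷ m.
Vis-viva rearranged: 1/a = 2/r − v²/μ = 8.977×10⁻⁸ − 2.236×10⁻⁸ = 6.741×10⁻⁸ m⁻¹.
a = 1.484×10⁷ m = 14836 km.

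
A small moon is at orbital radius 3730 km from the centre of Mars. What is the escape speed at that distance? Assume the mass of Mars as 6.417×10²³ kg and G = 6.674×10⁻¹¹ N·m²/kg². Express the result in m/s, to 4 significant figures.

μ = GM = 6.674×10⁻¹¹ × 6.417×10²³ = 4.283×10¹³ m³/s².
r = 3730 km = 3.730×10⁶ m.
Escape speed v_esc = √(2μ/r) = √(2 × 4.283×10¹³ / 3.730×10⁶) = √(2.296×10⁷) = 4792 m/s.

v_esc ≈ 4792 m/s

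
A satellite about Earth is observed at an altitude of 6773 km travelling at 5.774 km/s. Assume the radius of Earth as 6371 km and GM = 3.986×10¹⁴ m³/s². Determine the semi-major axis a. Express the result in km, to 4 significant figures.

a ≈ 14590 km

r = 6371 + 6773 = 13144 km = 1.314×10⁷ m.
Specific orbital energy ε = v²/2 − μ/r = (5774)²/2 − 3.986×10¹⁴/1.314×10⁷ = -1.366×10⁷ J/kg.
Since ε = −μ/(2a), a = −μ/(2ε) = 1.459×10⁷ m = 14594 km.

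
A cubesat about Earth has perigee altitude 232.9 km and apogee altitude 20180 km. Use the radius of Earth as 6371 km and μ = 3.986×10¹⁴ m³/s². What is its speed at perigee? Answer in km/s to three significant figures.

v ≈ 9.83 km/s

r_p = 6371 + 232.9 = 6603.9 km = 6.6039×10⁶ m.
r_a = 6371 + 20180 = 26551 km = 2.6551×10⁷ m.
Semi-major axis a = (r_p + r_a)/2 = 16577 km = 1.658×10⁷ m.
Vis-viva: v² = μ(2/r − 1/a) = 3.986×10¹⁴ × (3.029×10⁻⁷ − 6.032×10⁻⁸) = 9.667×10⁷ m²/s².
v = 9832 m/s = 9.832 km/s.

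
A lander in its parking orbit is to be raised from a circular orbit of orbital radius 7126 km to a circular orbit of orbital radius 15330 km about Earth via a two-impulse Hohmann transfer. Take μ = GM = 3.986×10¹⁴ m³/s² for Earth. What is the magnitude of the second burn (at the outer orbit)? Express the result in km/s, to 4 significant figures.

Δv ≈ 1.037 km/s

r₁ = 7126 km = 7.126×10⁶ m.
r₂ = 15330 km = 1.533×10⁷ m.
Transfer ellipse a_t = (r₁ + r₂)/2 = 1.123×10⁷ m.
At r₁: circular v_c1 = √(μ/r₁) = 7479 m/s; transfer-perigee v_p = √[μ(2/r₁ − 1/a_t)] = 8739 m/s.
At r₂: circular v_c2 = √(μ/r₂) = 5099 m/s; transfer-apogee v_a = √[μ(2/r₂ − 1/a_t)] = 4062 m/s.
Δv₂ = v_c2 − v_a = 1037 m/s.
= 1.037 km/s.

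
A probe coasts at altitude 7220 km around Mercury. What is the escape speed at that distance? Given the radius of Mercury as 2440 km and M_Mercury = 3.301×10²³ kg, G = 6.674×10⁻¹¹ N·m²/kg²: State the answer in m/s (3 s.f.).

v_esc ≈ 2140 m/s

μ = GM = 6.674×10⁻¹¹ × 3.301×10²³ = 2.203×10¹³ m³/s².
r = 2440 + 7220 = 9660.0 km = 9.6600×10⁶ m.
Escape speed v_esc = √(2μ/r) = √(2 × 2.203×10¹³ / 9.660×10⁶) = √(4.561×10⁶) = 2136 m/s.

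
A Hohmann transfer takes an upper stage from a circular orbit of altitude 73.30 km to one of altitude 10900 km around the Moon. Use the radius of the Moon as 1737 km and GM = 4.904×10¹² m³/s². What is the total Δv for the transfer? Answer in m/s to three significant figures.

Δv_total ≈ 842 m/s

r₁ = 1737 + 73.30 = 1810.3 km = 1.8103×10⁶ m.
r₂ = 1737 + 10900 = 12637 km = 1.2637×10⁷ m.
Transfer ellipse a_t = (r₁ + r₂)/2 = 7.224×10⁶ m.
At r₁: circular v_c1 = √(μ/r₁) = 1646 m/s; transfer-perilune v_p = √[μ(2/r₁ − 1/a_t)] = 2177 m/s.
Δv₁ = v_p − v_c1 = 531.0 m/s.
At r₂: circular v_c2 = √(μ/r₂) = 623.0 m/s; transfer-apolune v_a = √[μ(2/r₂ − 1/a_t)] = 311.9 m/s.
Δv₂ = v_c2 − v_a = 311.1 m/s.
Total Δv = Δv₁ + Δv₂ = 842.1 m/s.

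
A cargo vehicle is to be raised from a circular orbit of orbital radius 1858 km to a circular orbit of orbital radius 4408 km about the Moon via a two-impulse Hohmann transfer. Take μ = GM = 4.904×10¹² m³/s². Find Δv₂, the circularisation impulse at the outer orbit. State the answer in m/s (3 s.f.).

r₁ = 1858 km = 1.858×10⁶ m.
r₂ = 4408 km = 4.408×10⁶ m.
Transfer ellipse a_t = (r₁ + r₂)/2 = 3.133×10⁶ m.
At r₁: circular v_c1 = √(μ/r₁) = 1625 m/s; transfer-perilune v_p = √[μ(2/r₁ − 1/a_t)] = 1927 m/s.
At r₂: circular v_c2 = √(μ/r₂) = 1055 m/s; transfer-apolune v_a = √[μ(2/r₂ − 1/a_t)] = 812.3 m/s.
Δv₂ = v_c2 − v_a = 242.5 m/s.

Δv ≈ 242 m/s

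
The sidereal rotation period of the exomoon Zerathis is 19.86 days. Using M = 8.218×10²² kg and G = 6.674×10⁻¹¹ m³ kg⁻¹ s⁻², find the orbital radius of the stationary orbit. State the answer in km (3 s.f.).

r_sync ≈ 74200 km

μ = GM = 6.674×10⁻¹¹ × 8.218×10²² = 5.485×10¹² m³/s².
T = 19.86 days = 1.716×10⁶ s.
A synchronous orbit has period T, so by Kepler's third law a = (μT²/4π²)^(1/3).
μT²/4π² = 5.485×10¹² × (1.716×10⁶)² / 39.48 = 4.091×10²³ m³.
a = 7.423×10⁷ m = 74232 km.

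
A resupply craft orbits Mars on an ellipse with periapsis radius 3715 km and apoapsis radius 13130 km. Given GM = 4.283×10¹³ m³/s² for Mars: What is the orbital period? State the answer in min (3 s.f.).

Semi-major axis a = (r_p + r_a)/2 = (3715.0 + 13130)/2 = 8422.5 km = 8.422×10⁶ m.
By Kepler's third law T = 2π√(a³/μ) = 2π × 3.735×10³ = 2.347×10⁴ s.
= 391.1 min.

T ≈ 391 min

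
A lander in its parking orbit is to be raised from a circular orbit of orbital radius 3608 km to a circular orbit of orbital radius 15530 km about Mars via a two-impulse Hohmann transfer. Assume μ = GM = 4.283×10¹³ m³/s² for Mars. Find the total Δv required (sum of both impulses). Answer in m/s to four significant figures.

r₁ = 3608 km = 3.608×10⁶ m.
r₂ = 15530 km = 1.553×10⁷ m.
Transfer ellipse a_t = (r₁ + r₂)/2 = 9.569×10⁶ m.
At r₁: circular v_c1 = √(μ/r₁) = 3445 m/s; transfer-periapsis v_p = √[μ(2/r₁ − 1/a_t)] = 4389 m/s.
Δv₁ = v_p − v_c1 = 943.9 m/s.
At r₂: circular v_c2 = √(μ/r₂) = 1661 m/s; transfer-apoapsis v_a = √[μ(2/r₂ − 1/a_t)] = 1020 m/s.
Δv₂ = v_c2 − v_a = 641.0 m/s.
Total Δv = Δv₁ + Δv₂ = 1585 m/s.

Δv_total ≈ 1585 m/s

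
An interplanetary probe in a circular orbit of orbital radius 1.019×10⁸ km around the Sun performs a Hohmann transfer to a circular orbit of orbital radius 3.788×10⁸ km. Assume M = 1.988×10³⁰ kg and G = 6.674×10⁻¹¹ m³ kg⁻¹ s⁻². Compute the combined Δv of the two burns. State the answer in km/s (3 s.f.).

μ = GM = 6.674×10⁻¹¹ × 1.988×10³⁰ = 1.327×10²⁰ m³/s².
r₁ = 1.019×10⁸ km = 1.019×10¹¹ m.
r₂ = 3.788×10⁸ km = 3.788×10¹¹ m.
Transfer ellipse a_t = (r₁ + r₂)/2 = 2.404×10¹¹ m.
At r₁: circular v_c1 = √(μ/r₁) = 36080 m/s; transfer-perihelion v_p = √[μ(2/r₁ − 1/a_t)] = 45300 m/s.
Δv₁ = v_p − v_c1 = 9216 m/s.
At r₂: circular v_c2 = √(μ/r₂) = 18720 m/s; transfer-aphelion v_a = √[μ(2/r₂ − 1/a_t)] = 12190 m/s.
Δv₂ = v_c2 − v_a = 6529 m/s.
Total Δv = Δv₁ + Δv₂ = 15750 m/s = 15.75 km/s.

Δv_total ≈ 15.7 km/s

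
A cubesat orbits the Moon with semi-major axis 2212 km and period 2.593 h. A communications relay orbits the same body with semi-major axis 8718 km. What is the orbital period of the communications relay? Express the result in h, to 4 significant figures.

T₂ ≈ 20.29 h

Kepler's third law: T² ∝ a³, so T₂ = T₁ (a₂/a₁)^(3/2).
a₂/a₁ = 3.941, (a₂/a₁)^(3/2) = 7.824.
T₂ = 2.593 × 7.824 = 20.29 h.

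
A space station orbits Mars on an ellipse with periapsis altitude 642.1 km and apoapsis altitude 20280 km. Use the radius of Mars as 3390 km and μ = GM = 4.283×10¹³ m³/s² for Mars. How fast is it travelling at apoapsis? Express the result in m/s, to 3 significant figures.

r_p = 3390 + 642.1 = 4032.1 km = 4.0321×10⁶ m.
r_a = 3390 + 20280 = 23670 km = 2.3670×10⁷ m.
Semi-major axis a = (r_p + r_a)/2 = 13851 km = 1.385×10⁷ m.
Vis-viva: v² = μ(2/r − 1/a) = 4.283×10¹³ × (8.450×10⁻⁸ − 7.220×10⁻⁸) = 5.267×10⁵ m²/s².
v = 725.8 m/s.

v ≈ 726 m/s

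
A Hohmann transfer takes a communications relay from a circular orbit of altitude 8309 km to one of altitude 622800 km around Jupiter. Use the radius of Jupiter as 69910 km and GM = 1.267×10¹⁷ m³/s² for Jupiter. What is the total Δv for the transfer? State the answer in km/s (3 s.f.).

r₁ = 69910 + 8309 = 78219 km = 7.8219×10⁷ m.
r₂ = 69910 + 622800 = 692710 km = 6.9271×10⁸ m.
Transfer ellipse a_t = (r₁ + r₂)/2 = 3.855×10⁸ m.
At r₁: circular v_c1 = √(μ/r₁) = 40250 m/s; transfer-perijove v_p = √[μ(2/r₁ − 1/a_t)] = 53950 m/s.
Δv₁ = v_p − v_c1 = 13710 m/s.
At r₂: circular v_c2 = √(μ/r₂) = 13520 m/s; transfer-apojove v_a = √[μ(2/r₂ − 1/a_t)] = 6092 m/s.
Δv₂ = v_c2 − v_a = 7432 m/s.
Total Δv = Δv₁ + Δv₂ = 21140 m/s = 21.14 km/s.

Δv_total ≈ 21.1 km/s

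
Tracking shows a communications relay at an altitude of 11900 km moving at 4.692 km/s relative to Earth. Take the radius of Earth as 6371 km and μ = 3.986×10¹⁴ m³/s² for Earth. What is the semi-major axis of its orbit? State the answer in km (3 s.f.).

a ≈ 18400 km

r = 6371 + 11900 = 18271 km = 1.827×10⁷ m.
Vis-viva rearranged: 1/a = 2/r − v²/μ = 1.095×10⁻⁷ − 5.523×10⁻⁸ = 5.423×10⁻⁸ m⁻¹.
a = 1.844×10⁷ m = 18439 km.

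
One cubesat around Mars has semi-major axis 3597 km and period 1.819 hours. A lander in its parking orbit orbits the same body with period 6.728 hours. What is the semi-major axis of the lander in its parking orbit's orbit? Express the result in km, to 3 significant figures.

Kepler's third law: a³ ∝ T², so a₂ = a₁ (T₂/T₁)^(2/3).
T₂/T₁ = 3.699, (T₂/T₁)^(2/3) = 2.392.
a₂ = 3597 × 2.392 = 8603 km.

a₂ ≈ 8600 km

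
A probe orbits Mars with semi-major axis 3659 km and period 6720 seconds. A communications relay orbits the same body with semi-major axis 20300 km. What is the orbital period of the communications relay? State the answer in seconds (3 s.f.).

Kepler's third law: T² ∝ a³, so T₂ = T₁ (a₂/a₁)^(3/2).
a₂/a₁ = 5.548, (a₂/a₁)^(3/2) = 13.07.
T₂ = 6720 × 13.07 = 87820 seconds.

T₂ ≈ 87800 seconds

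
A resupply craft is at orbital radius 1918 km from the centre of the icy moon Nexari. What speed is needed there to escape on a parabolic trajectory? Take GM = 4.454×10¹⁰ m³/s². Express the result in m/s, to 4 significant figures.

r = 1918 km = 1.918×10⁶ m.
Escape speed v_esc = √(2μ/r) = √(2 × 4.454×10¹⁰ / 1.918×10⁶) = √(4.644×10⁴) = 215.5 m/s.

v_esc ≈ 215.5 m/s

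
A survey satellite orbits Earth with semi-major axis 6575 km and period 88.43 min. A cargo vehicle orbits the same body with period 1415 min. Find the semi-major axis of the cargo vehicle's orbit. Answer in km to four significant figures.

a₂ ≈ 41750 km

Kepler's third law: a³ ∝ T², so a₂ = a₁ (T₂/T₁)^(2/3).
T₂/T₁ = 16.00, (T₂/T₁)^(2/3) = 6.350.
a₂ = 6575 × 6.350 = 41750 km.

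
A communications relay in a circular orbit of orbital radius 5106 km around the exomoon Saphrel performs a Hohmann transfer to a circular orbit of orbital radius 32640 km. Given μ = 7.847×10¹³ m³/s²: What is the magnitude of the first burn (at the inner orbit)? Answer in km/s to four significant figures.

r₁ = 5106 km = 5.106×10⁶ m.
r₂ = 32640 km = 3.264×10⁷ m.
Transfer ellipse a_t = (r₁ + r₂)/2 = 1.887×10⁷ m.
At r₁: circular v_c1 = √(μ/r₁) = 3920 m/s; transfer-periapsis v_p = √[μ(2/r₁ − 1/a_t)] = 5155 m/s.
Δv₁ = v_p − v_c1 = 1235 m/s.
= 1.235 km/s.

Δv ≈ 1.235 km/s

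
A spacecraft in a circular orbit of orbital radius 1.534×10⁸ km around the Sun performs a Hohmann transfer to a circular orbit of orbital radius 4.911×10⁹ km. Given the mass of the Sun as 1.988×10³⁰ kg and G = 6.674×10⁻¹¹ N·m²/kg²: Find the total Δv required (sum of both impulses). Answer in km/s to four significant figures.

Δv_total ≈ 15.47 km/s

μ = GM = 6.674×10⁻¹¹ × 1.988×10³⁰ = 1.327×10²⁰ m³/s².
r₁ = 1.534×10⁸ km = 1.534×10¹¹ m.
r₂ = 4.911×10⁹ km = 4.911×10¹² m.
Transfer ellipse a_t = (r₁ + r₂)/2 = 2.532×10¹² m.
At r₁: circular v_c1 = √(μ/r₁) = 29410 m/s; transfer-perihelion v_p = √[μ(2/r₁ − 1/a_t)] = 40960 m/s.
Δv₁ = v_p − v_c1 = 11550 m/s.
At r₂: circular v_c2 = √(μ/r₂) = 5198 m/s; transfer-aphelion v_a = √[μ(2/r₂ − 1/a_t)] = 1279 m/s.
Δv₂ = v_c2 − v_a = 3918 m/s.
Total Δv = Δv₁ + Δv₂ = 15470 m/s = 15.47 km/s.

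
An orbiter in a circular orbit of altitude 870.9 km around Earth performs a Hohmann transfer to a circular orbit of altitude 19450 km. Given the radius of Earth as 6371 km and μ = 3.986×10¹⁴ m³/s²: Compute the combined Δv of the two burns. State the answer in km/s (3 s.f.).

Δv_total ≈ 3.18 km/s

r₁ = 6371 + 870.9 = 7241.9 km = 7.2419×10⁶ m.
r₂ = 6371 + 19450 = 25821 km = 2.5821×10⁷ m.
Transfer ellipse a_t = (r₁ + r₂)/2 = 1.653×10⁷ m.
At r₁: circular v_c1 = √(μ/r₁) = 7419 m/s; transfer-perigee v_p = √[μ(2/r₁ − 1/a_t)] = 9272 m/s.
Δv₁ = v_p − v_c1 = 1853 m/s.
At r₂: circular v_c2 = √(μ/r₂) = 3929 m/s; transfer-apogee v_a = √[μ(2/r₂ − 1/a_t)] = 2600 m/s.
Δv₂ = v_c2 − v_a = 1329 m/s.
Total Δv = Δv₁ + Δv₂ = 3182 m/s = 3.182 km/s.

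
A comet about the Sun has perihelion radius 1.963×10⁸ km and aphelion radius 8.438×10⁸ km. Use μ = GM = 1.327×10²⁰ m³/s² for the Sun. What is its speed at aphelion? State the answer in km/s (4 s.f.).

v ≈ 7.705 km/s

Semi-major axis a = (r_p + r_a)/2 = 5.2005×10⁸ km = 5.200×10¹¹ m.
Vis-viva: v² = μ(2/r − 1/a) = 1.327×10²⁰ × (2.370×10⁻¹² − 1.923×10⁻¹²) = 5.936×10⁷ m²/s².
v = 7705 m/s = 7.705 km/s.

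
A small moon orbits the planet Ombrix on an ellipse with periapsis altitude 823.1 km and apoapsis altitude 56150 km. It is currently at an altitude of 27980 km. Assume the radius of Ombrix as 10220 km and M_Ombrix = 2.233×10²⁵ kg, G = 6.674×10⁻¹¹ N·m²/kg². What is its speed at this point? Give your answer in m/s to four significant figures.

v ≈ 6287 m/s

μ = GM = 6.674×10⁻¹¹ × 2.233×10²⁵ = 1.490×10¹⁵ m³/s².
r_p = 10220 + 823.1 = 11043 km = 1.1043×10⁷ m.
r_a = 10220 + 56150 = 66370 km = 6.6370×10⁷ m.
r = 10220 + 27980 = 38200 km = 3.820×10⁷ m.
Semi-major axis a = (r_p + r_a)/2 = 38707 km = 3.871×10⁷ m.
Vis-viva: v² = μ(2/r − 1/a) = 1.490×10¹⁵ × (5.236×10⁻⁸ − 2.584×10⁻⁸) = 3.952×10⁷ m²/s².
v = 6287 m/s.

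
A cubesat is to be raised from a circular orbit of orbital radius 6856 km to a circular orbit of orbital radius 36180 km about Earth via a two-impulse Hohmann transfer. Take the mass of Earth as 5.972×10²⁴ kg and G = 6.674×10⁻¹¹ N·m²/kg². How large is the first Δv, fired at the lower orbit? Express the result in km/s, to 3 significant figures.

Δv ≈ 2.26 km/s

μ = GM = 6.674×10⁻¹¹ × 5.972×10²⁴ = 3.986×10¹⁴ m³/s².
r₁ = 6856 km = 6.856×10⁶ m.
r₂ = 36180 km = 3.618×10⁷ m.
Transfer ellipse a_t = (r₁ + r₂)/2 = 2.152×10⁷ m.
At r₁: circular v_c1 = √(μ/r₁) = 7625 m/s; transfer-perigee v_p = √[μ(2/r₁ − 1/a_t)] = 9887 m/s.
Δv₁ = v_p − v_c1 = 2262 m/s.
= 2.262 km/s.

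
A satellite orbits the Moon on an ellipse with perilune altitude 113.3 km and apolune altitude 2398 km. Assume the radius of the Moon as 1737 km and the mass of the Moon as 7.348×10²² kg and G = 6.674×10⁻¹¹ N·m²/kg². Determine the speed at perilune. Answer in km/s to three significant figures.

v ≈ 1.91 km/s

μ = GM = 6.674×10⁻¹¹ × 7.348×10²² = 4.904×10¹² m³/s².
r_p = 1737 + 113.3 = 1850.3 km = 1.8503×10⁶ m.
r_a = 1737 + 2398 = 4135.0 km = 4.1350×10⁶ m.
Semi-major axis a = (r_p + r_a)/2 = 2992.7 km = 2.993×10⁶ m.
Vis-viva: v² = μ(2/r − 1/a) = 4.904×10¹² × (1.081×10⁻⁶ − 3.342×10⁻⁷) = 3.662×10⁶ m²/s².
v = 1914 m/s = 1.914 km/s.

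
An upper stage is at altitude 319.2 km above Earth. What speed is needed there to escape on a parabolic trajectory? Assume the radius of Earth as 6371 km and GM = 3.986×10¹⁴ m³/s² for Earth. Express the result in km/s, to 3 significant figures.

r = 6371 + 319.2 = 6690.2 km = 6.6902×10⁶ m.
Escape speed v_esc = √(2μ/r) = √(2 × 3.986×10¹⁴ / 6.690×10⁶) = √(1.192×10⁸) = 10920 m/s.
= 10.92 km/s.

v_esc ≈ 10.9 km/s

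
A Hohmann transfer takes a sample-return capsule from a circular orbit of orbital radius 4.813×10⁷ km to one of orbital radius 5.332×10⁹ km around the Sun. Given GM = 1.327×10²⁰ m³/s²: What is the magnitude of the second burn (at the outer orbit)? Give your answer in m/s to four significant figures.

r₁ = 4.813×10⁷ km = 4.813×10¹⁰ m.
r₂ = 5.332×10⁹ km = 5.332×10¹² m.
Transfer ellipse a_t = (r₁ + r₂)/2 = 2.690×10¹² m.
At r₁: circular v_c1 = √(μ/r₁) = 52510 m/s; transfer-perihelion v_p = √[μ(2/r₁ − 1/a_t)] = 73920 m/s.
At r₂: circular v_c2 = √(μ/r₂) = 4989 m/s; transfer-aphelion v_a = √[μ(2/r₂ − 1/a_t)] = 667.3 m/s.
Δv₂ = v_c2 − v_a = 4321 m/s.

Δv ≈ 4321 m/s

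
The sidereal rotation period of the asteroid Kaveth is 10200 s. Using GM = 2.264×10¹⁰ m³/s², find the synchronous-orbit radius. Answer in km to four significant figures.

A synchronous orbit has period T, so by Kepler's third law a = (μT²/4π²)^(1/3).
μT²/4π² = 2.264×10¹⁰ × (1.020×10⁴)² / 39.48 = 5.966×10¹⁶ m³.
a = 3.908×10⁵ m = 390.76 km.

r_sync ≈ 390.8 km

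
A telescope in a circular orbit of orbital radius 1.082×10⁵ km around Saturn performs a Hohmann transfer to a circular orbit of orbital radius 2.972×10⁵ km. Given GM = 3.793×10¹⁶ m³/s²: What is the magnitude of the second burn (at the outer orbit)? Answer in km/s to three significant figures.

r₁ = 1.082×10⁵ km = 1.082×10⁸ m.
r₂ = 2.972×10⁵ km = 2.972×10⁸ m.
Transfer ellipse a_t = (r₁ + r₂)/2 = 2.027×10⁸ m.
At r₁: circular v_c1 = √(μ/r₁) = 18720 m/s; transfer-perikrone v_p = √[μ(2/r₁ − 1/a_t)] = 22670 m/s.
At r₂: circular v_c2 = √(μ/r₂) = 11300 m/s; transfer-apokrone v_a = √[μ(2/r₂ − 1/a_t)] = 8254 m/s.
Δv₂ = v_c2 − v_a = 3043 m/s.
= 3.043 km/s.

Δv ≈ 3.04 km/s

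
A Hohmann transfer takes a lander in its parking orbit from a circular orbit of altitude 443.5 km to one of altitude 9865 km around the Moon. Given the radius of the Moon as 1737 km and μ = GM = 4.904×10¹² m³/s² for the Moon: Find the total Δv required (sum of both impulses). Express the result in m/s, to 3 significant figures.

Δv_total ≈ 731 m/s

r₁ = 1737 + 443.5 = 2180.5 km = 2.1805×10⁶ m.
r₂ = 1737 + 9865 = 11602 km = 1.1602×10⁷ m.
Transfer ellipse a_t = (r₁ + r₂)/2 = 6.891×10⁶ m.
At r₁: circular v_c1 = √(μ/r₁) = 1500 m/s; transfer-perilune v_p = √[μ(2/r₁ − 1/a_t)] = 1946 m/s.
Δv₁ = v_p − v_c1 = 446.2 m/s.
At r₂: circular v_c2 = √(μ/r₂) = 650.1 m/s; transfer-apolune v_a = √[μ(2/r₂ − 1/a_t)] = 365.7 m/s.
Δv₂ = v_c2 − v_a = 284.4 m/s.
Total Δv = Δv₁ + Δv₂ = 730.6 m/s.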